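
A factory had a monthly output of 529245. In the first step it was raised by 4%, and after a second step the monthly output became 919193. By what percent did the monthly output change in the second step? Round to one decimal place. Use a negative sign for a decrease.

After the first step: 529245 × 1.04 = 550414.8.
Second-step multiplier: 919193 ÷ 550414.8 ≈ 1.67.
That is a change of 67.0%.

67.0%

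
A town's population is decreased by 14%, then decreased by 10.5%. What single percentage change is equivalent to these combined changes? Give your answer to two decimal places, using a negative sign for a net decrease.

A 14% decrease multiplies by 0.86.
Then a 10.5% decrease: 0.86 × 0.895 = 0.7697.
Overall factor 0.7697, i.e. -23.03%.

-23.03%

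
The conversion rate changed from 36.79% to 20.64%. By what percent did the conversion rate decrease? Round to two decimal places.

The change is 20.64 − 36.79 = -16.15 percentage points.
Relative to the original 36.79%, that is -16.15 ÷ 36.79 ≈ -43.90%.
So the conversion rate fell by 43.90%.

43.90%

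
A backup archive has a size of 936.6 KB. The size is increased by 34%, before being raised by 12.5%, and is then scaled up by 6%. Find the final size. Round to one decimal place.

After the 34% increase: 936.6 × 1.34 = 1255.044.
After the 12.5% increase: 1255.044 × 1.125 = 1411.9245.
6% increase: 1411.9245 × 1.06 = 1496.63997 ≈ 1496.6.

1496.6 KB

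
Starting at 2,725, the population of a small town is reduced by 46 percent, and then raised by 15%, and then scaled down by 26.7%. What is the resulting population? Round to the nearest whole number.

1,240

46% decrease: 2,725 × 0.54 = 1471.5.
15% increase: 1471.5 × 1.15 = 1692.225.
26.7% decrease: 1692.225 × 0.733 = 1240.400925 ≈ 1,240.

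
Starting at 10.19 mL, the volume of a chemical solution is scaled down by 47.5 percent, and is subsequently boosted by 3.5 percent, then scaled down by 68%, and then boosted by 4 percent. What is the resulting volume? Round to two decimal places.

Each change multiplies by a factor: 0.525 × 1.035 × 0.32 × 1.04 = 0.1808352.
10.19 × 0.1808352 = 1.842710688 ≈ 1.84.

1.84 mL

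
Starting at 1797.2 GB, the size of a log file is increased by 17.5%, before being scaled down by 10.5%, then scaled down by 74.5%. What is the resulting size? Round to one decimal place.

481.9 GB

Each change multiplies by a factor: 1.175 × 0.895 × 0.255 = 0.268164375.
1797.2 × 0.268164375 = 481.94501475 ≈ 481.9.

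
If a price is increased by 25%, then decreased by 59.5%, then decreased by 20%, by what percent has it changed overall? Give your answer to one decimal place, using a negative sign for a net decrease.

-59.5%

A 25% increase multiplies by 1.25.
Then a 59.5% decrease: 1.25 × 0.405 = 0.50625.
Then a 20% decrease: 0.50625 × 0.8 = 0.405.
Overall factor 0.405, i.e. -59.5%.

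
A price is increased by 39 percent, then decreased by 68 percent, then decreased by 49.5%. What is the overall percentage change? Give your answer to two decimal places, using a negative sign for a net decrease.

The combined multiplier is 1.39 × 0.32 × 0.505 = 0.224624.
That corresponds to a decrease of 77.54%.

-77.54%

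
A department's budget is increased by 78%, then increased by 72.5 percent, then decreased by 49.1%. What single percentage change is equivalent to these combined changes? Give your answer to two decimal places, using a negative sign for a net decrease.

The combined multiplier is 1.78 × 1.725 × 0.509 = 1.5628845.
That corresponds to an increase of 56.29%.

56.29%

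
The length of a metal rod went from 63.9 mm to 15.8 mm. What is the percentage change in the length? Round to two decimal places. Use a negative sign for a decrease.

Change: 15.8 − 63.9 = -48.1.
Relative to the original: -48.1 ÷ 63.9 ≈ -75.27%.

-75.27%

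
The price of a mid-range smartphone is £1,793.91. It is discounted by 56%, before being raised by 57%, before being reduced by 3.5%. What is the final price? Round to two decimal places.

Each change multiplies by a factor: 0.44 × 1.57 × 0.965 = 0.666622.
£1,793.91 × 0.666622 = £1195.85987202 ≈ £1,195.86.

£1,195.86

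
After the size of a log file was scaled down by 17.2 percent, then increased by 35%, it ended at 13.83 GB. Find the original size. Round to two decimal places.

Undoing the 35% increase: 13.83 ÷ 1.35 ≈ 10.244444.
Undoing the 17.2% decrease: 10.244444 ÷ 0.828 ≈ 12.37 GB.

12.37 GB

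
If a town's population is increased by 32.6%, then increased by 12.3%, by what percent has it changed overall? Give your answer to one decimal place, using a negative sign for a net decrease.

The combined multiplier is 1.326 × 1.123 = 1.489098.
That corresponds to an increase of 48.9%.

48.9%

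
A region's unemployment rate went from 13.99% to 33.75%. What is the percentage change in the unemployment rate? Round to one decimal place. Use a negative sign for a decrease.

141.2%

The change is 33.75 − 13.99 = 19.76 percentage points.
Relative to the original 13.99%, that is 19.76 ÷ 13.99 ≈ 141.2%.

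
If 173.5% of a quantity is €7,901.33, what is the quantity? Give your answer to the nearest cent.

€4,554.08

€7,901.33 ÷ 1.735 ≈ €4,554.08.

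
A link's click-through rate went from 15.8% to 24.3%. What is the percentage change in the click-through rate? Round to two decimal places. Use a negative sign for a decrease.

The change is 24.3 − 15.8 = 8.5 percentage points.
Relative to the original 15.8%, that is 8.5 ÷ 15.8 ≈ 53.80%.

53.80%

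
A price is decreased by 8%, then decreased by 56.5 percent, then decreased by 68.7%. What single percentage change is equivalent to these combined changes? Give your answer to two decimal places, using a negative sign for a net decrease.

-87.47%

An 8% decrease multiplies by 0.92.
Then a 56.5% decrease: 0.92 × 0.435 = 0.4002.
Then a 68.7% decrease: 0.4002 × 0.313 = 0.1252626.
Overall factor 0.1252626, i.e. -87.47%.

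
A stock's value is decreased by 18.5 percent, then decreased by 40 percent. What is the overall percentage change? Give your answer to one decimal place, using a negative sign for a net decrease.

The combined multiplier is 0.815 × 0.6 = 0.489.
That corresponds to a decrease of 51.1%.

-51.1%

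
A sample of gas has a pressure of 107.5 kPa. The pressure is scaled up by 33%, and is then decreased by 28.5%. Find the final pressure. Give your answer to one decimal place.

Each change multiplies by a factor: 1.33 × 0.715 = 0.95095.
107.5 × 0.95095 = 102.227125 ≈ 102.2.

102.2 kPa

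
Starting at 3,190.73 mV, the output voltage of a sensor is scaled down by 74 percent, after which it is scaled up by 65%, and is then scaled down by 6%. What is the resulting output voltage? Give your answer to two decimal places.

74% decrease: 3,190.73 × 0.26 = 829.5898.
65% increase: 829.5898 × 1.65 = 1368.82317.
Apply the 6% decrease: 1368.82317 × 0.94 = 1286.6937798 ≈ 1,286.69.

1,286.69 mV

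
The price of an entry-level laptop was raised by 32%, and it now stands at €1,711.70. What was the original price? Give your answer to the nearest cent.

The overall multiplier applied was 1.32.
So the original price was €1,711.70 ÷ 1.32 ≈ €1,296.74.

€1,296.74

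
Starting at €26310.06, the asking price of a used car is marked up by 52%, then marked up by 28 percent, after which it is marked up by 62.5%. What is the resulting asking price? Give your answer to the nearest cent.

52% increase: €26310.06 × 1.52 = €39991.2912.
Apply the 28% increase: €39991.2912 × 1.28 = €51188.852736.
62.5% increase: €51188.852736 × 1.625 = €83181.885696 ≈ €83181.89.

€83181.89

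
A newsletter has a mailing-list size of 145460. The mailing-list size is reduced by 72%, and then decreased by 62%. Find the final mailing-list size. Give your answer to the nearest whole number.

Each change multiplies by a factor: 0.28 × 0.38 = 0.1064.
145460 × 0.1064 = 15476.944 ≈ 15477.

15477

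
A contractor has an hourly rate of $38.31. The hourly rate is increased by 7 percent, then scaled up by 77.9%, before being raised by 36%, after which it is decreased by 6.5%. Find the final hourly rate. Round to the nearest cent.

$92.73

Each change multiplies by a factor: 1.07 × 1.779 × 1.36 × 0.935 = 2.420528748.
$38.31 × 2.420528748 = $92.73045633588 ≈ $92.73.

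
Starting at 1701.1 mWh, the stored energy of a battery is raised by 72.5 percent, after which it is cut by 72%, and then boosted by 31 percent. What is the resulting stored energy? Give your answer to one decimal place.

Each change multiplies by a factor: 1.725 × 0.28 × 1.31 = 0.63273.
1701.1 × 0.63273 = 1076.337003 ≈ 1076.3.

1076.3 mWh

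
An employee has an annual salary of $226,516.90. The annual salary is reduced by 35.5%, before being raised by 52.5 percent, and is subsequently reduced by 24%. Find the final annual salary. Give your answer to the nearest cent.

After the 35.5% decrease: $226,516.90 × 0.645 = $146103.4005.
Apply the 52.5% increase: $146103.4005 × 1.525 = $222807.6857625.
After the 24% decrease: $222807.6857625 × 0.76 = $169333.8411795 ≈ $169,333.84.

$169,333.84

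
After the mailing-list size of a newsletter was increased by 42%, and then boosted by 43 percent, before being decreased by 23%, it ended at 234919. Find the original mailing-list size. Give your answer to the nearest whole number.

150246

The overall multiplier applied was 1.42 × 1.43 × 0.77 = 1.563562.
So the original mailing-list size was 234919 ÷ 1.563562 ≈ 150246.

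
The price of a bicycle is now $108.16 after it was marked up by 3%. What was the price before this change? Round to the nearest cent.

$105.01

The overall multiplier applied was 1.03.
So the original price was $108.16 ÷ 1.03 ≈ $105.01.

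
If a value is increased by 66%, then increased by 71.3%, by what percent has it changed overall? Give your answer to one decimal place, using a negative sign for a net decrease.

A 66% increase multiplies by 1.66.
Then a 71.3% increase: 1.66 × 1.713 = 2.84358.
Overall factor 2.84358, i.e. 184.4%.

184.4%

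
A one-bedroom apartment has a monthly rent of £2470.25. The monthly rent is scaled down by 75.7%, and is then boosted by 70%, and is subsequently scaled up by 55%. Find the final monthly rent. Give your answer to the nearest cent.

Each change multiplies by a factor: 0.243 × 1.7 × 1.55 = 0.640305.
£2470.25 × 0.640305 = £1581.71342625 ≈ £1581.71.

£1581.71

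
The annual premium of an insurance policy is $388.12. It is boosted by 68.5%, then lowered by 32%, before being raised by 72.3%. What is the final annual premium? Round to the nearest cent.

Apply the 68.5% increase: $388.12 × 1.685 = $653.9822.
After the 32% decrease: $653.9822 × 0.68 = $444.707896.
Apply the 72.3% increase: $444.707896 × 1.723 = $766.231704808 ≈ $766.23.

$766.23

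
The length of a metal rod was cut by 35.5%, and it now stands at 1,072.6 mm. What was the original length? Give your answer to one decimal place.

1,662.9 mm

The overall multiplier applied was 0.645.
So the original length was 1,072.6 ÷ 0.645 ≈ 1,662.9 mm.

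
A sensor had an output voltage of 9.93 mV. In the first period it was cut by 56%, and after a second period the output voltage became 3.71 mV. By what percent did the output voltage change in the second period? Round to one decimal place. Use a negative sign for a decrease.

After the first period: 9.93 × 0.44 = 4.3692.
Second-period multiplier: 3.71 ÷ 4.3692 ≈ 0.84913.
That is a change of -15.1%.

-15.1%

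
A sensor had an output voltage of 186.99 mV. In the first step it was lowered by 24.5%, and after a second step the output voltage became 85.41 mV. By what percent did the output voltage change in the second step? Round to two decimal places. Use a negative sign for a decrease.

-39.50%

After the first step: 186.99 × 0.755 = 141.17745.
Second-step multiplier: 85.41 ÷ 141.17745 ≈ 0.604983.
That is a change of -39.50%.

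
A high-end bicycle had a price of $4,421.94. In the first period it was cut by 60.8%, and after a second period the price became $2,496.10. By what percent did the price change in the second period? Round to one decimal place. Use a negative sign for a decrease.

After the first period: $4,421.94 × 0.392 = $1733.40048.
Second-period multiplier: $2,496.10 ÷ $1733.40048 ≈ 1.44.
That is a change of 44.0%.

44.0%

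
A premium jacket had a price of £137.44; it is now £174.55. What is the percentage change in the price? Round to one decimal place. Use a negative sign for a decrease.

27.0%

Change: £174.55 − £137.44 = £37.11.
Relative to the original: £37.11 ÷ £137.44 ≈ 27.0%.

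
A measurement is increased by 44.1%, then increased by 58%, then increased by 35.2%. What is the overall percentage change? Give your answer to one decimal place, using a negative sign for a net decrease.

The combined multiplier is 1.441 × 1.58 × 1.352 = 3.07820656.
That corresponds to an increase of 207.8%.

207.8%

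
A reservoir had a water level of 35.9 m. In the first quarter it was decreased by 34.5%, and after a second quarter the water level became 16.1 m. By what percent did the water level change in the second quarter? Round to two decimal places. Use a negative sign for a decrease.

After the first quarter: 35.9 × 0.655 = 23.5145.
Second-quarter multiplier: 16.1 ÷ 23.5145 ≈ 0.684684.
That is a change of -31.53%.

-31.53%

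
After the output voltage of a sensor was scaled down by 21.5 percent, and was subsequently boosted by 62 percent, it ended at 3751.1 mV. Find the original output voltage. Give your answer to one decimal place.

2949.7 mV

Undoing the 62% increase: 3751.1 ÷ 1.62 ≈ 2315.493827.
Undoing the 21.5% decrease: 2315.493827 ÷ 0.785 ≈ 2949.7 mV.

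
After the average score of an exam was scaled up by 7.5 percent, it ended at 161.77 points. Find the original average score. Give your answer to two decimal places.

150.48 points

The overall multiplier applied was 1.075.
So the original average score was 161.77 ÷ 1.075 ≈ 150.48 points.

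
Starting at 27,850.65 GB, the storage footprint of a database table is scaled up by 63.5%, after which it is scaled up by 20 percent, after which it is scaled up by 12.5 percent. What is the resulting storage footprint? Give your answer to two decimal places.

61,473.35 GB

Each change multiplies by a factor: 1.635 × 1.2 × 1.125 = 2.20725.
27,850.65 × 2.20725 = 61473.3472125 ≈ 61,473.35.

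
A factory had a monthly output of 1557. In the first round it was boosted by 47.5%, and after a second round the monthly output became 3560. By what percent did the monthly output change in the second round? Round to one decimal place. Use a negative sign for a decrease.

55.0%

After the first round: 1557 × 1.475 = 2296.575.
Second-round multiplier: 3560 ÷ 2296.575 ≈ 1.55013.
That is a change of 55.0%.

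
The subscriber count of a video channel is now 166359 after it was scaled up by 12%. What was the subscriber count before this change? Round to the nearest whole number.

148535

The overall multiplier applied was 1.12.
So the original subscriber count was 166359 ÷ 1.12 ≈ 148535.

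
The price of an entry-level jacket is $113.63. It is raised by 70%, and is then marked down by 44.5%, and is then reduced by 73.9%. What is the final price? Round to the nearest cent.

$27.98

70% increase: $113.63 × 1.7 = $193.171.
44.5% decrease: $193.171 × 0.555 = $107.209905.
After the 73.9% decrease: $107.209905 × 0.261 = $27.981785205 ≈ $27.98.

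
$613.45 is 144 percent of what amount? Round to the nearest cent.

$613.45 ÷ 1.44 ≈ $426.01.

$426.01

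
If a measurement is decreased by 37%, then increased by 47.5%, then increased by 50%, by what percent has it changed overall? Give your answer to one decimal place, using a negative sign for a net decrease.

39.4%

The combined multiplier is 0.63 × 1.475 × 1.5 = 1.393875.
That corresponds to an increase of 39.4%.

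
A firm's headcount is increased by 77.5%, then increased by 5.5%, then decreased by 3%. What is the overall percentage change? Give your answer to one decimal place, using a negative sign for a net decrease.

The combined multiplier is 1.775 × 1.055 × 0.97 = 1.81644625.
That corresponds to an increase of 81.6%.

81.6%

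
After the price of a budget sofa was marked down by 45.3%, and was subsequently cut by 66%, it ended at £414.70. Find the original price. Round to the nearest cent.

£2,229.81

Undoing the 66% decrease: £414.70 ÷ 0.34 ≈ £1219.705882.
Undoing the 45.3% decrease: £1219.705882 ÷ 0.547 ≈ £2,229.81.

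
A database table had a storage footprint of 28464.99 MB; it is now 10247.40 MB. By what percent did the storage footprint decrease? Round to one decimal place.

64.0%

Change: 10247.40 − 28464.99 = -18217.59.
Relative to the original: -18217.59 ÷ 28464.99 ≈ -64.0%.
So the storage footprint decreased by 64.0%.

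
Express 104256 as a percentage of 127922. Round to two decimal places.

81.50%

104256 ÷ 127922 ≈ 81.50%.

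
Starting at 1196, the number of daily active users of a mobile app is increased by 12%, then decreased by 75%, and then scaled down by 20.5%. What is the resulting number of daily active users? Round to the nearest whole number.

Each change multiplies by a factor: 1.12 × 0.25 × 0.795 = 0.2226.
1196 × 0.2226 = 266.2296 ≈ 266.

266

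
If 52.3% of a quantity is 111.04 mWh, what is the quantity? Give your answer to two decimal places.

111.04 mWh ÷ 0.523 ≈ 212.31 mWh.

212.31 mWh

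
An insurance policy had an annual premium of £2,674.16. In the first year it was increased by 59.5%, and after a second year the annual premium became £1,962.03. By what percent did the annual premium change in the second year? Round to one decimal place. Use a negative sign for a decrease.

-54.0%

After the first year: £2,674.16 × 1.595 = £4265.2852.
Second-year multiplier: £1,962.03 ÷ £4265.2852 ≈ 0.46.
That is a change of -54.0%.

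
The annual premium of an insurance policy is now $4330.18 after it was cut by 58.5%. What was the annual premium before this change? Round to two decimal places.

The overall multiplier applied was 0.415.
So the original annual premium was $4330.18 ÷ 0.415 ≈ $10434.17.

$10434.17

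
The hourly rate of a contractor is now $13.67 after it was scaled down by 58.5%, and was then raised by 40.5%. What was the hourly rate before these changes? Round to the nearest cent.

Undoing the 40.5% increase: $13.67 ÷ 1.405 ≈ $9.729537.
Undoing the 58.5% decrease: $9.729537 ÷ 0.415 ≈ $23.44.

$23.44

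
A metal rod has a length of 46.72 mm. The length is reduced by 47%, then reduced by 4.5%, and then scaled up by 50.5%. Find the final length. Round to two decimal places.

35.59 mm

Apply the 47% decrease: 46.72 × 0.53 = 24.7616.
After the 4.5% decrease: 24.7616 × 0.955 = 23.647328.
Apply the 50.5% increase: 23.647328 × 1.505 = 35.58922864 ≈ 35.59.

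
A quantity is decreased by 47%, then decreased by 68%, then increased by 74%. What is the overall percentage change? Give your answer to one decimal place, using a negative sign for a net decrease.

The combined multiplier is 0.53 × 0.32 × 1.74 = 0.295104.
That corresponds to a decrease of 70.5%.

-70.5%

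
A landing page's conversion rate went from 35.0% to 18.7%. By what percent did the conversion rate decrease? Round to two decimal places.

46.57%

The change is 18.7 − 35.0 = -16.3 percentage points.
Relative to the original 35.0%, that is -16.3 ÷ 35.0 ≈ -46.57%.
So the conversion rate fell by 46.57%.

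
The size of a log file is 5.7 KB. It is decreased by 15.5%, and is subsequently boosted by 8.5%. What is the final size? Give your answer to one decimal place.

Each change multiplies by a factor: 0.845 × 1.085 = 0.916825.
5.7 × 0.916825 = 5.2259025 ≈ 5.2.

5.2 KB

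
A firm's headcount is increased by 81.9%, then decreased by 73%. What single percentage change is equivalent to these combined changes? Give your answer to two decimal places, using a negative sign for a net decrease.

The combined multiplier is 1.819 × 0.27 = 0.49113.
That corresponds to a decrease of 50.89%.

-50.89%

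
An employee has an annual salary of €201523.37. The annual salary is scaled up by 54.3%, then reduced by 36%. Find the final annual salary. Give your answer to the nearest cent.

€199008.36

After the 54.3% increase: €201523.37 × 1.543 = €310950.55991.
Apply the 36% decrease: €310950.55991 × 0.64 = €199008.3583424 ≈ €199008.36.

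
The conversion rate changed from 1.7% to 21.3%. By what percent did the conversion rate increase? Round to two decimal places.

1152.94%

The change is 21.3 − 1.7 = 19.6 percentage points.
Relative to the original 1.7%, that is 19.6 ÷ 1.7 ≈ 1152.94%.
So the conversion rate rose by 1152.94%.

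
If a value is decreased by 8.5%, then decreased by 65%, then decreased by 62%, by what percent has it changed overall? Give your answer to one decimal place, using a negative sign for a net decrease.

-87.8%

An 8.5% decrease multiplies by 0.915.
Then a 65% decrease: 0.915 × 0.35 = 0.32025.
Then a 62% decrease: 0.32025 × 0.38 = 0.121695.
Overall factor 0.121695, i.e. -87.8%.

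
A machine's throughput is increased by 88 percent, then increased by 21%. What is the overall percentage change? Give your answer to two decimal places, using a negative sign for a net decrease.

The combined multiplier is 1.88 × 1.21 = 2.2748.
That corresponds to an increase of 127.48%.

127.48%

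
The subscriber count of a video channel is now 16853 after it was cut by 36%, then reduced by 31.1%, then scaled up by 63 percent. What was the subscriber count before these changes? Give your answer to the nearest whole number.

Undoing the 63% increase: 16853 ÷ 1.63 ≈ 10339.263804.
Undoing the 31.1% decrease: 10339.263804 ÷ 0.689 ≈ 15006.188395.
Undoing the 36% decrease: 15006.188395 ÷ 0.64 ≈ 23447.

23447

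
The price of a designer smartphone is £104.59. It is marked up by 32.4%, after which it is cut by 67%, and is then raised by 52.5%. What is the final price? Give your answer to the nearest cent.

£69.69

Each change multiplies by a factor: 1.324 × 0.33 × 1.525 = 0.666303.
£104.59 × 0.666303 = £69.68863077 ≈ £69.69.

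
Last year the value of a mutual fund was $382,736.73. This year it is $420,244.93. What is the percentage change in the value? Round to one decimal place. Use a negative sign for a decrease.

Change: $420,244.93 − $382,736.73 = $37,508.20.
Relative to the original: $37,508.20 ÷ $382,736.73 ≈ 9.8%.

9.8%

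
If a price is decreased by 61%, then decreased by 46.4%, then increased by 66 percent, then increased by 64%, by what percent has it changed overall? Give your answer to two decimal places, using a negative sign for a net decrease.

-43.09%

The combined multiplier is 0.39 × 0.536 × 1.66 × 1.64 = 0.569090496.
That corresponds to a decrease of 43.09%.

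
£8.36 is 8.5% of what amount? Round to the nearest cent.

£98.35

£8.36 ÷ 0.085 ≈ £98.35.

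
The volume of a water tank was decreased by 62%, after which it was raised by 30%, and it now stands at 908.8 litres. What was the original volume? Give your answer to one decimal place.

1,839.7 litres

Undoing the 30% increase: 908.8 ÷ 1.3 ≈ 699.076923.
Undoing the 62% decrease: 699.076923 ÷ 0.38 ≈ 1,839.7 litres.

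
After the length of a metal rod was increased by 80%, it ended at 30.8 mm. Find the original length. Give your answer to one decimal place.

17.1 mm

The overall multiplier applied was 1.8.
So the original length was 30.8 ÷ 1.8 ≈ 17.1 mm.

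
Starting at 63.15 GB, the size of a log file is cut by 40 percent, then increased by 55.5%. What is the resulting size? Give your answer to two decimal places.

58.92 GB

Apply the 40% decrease: 63.15 × 0.6 = 37.89.
55.5% increase: 37.89 × 1.555 = 58.91895 ≈ 58.92.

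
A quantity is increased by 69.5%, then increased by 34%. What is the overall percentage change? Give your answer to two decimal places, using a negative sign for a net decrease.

127.13%

The combined multiplier is 1.695 × 1.34 = 2.2713.
That corresponds to an increase of 127.13%.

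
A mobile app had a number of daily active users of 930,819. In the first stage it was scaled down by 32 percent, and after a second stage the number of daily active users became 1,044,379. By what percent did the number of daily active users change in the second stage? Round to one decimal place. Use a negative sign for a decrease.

65.0%

After the first stage: 930,819 × 0.68 = 632956.92.
Second-stage multiplier: 1,044,379 ÷ 632956.92 ≈ 1.65.
That is a change of 65.0%.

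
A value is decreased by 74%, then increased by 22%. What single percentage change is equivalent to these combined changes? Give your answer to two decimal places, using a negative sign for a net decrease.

A 74% decrease multiplies by 0.26.
Then a 22% increase: 0.26 × 1.22 = 0.3172.
Overall factor 0.3172, i.e. -68.28%.

-68.28%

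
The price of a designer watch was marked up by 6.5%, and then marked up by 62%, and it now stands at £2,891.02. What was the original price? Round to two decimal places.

The overall multiplier applied was 1.065 × 1.62 = 1.7253.
So the original price was £2,891.02 ÷ 1.7253 ≈ £1,675.66.

£1,675.66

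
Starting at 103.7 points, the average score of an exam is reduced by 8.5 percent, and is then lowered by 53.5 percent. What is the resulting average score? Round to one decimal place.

Each change multiplies by a factor: 0.915 × 0.465 = 0.425475.
103.7 × 0.425475 = 44.1217575 ≈ 44.1.

44.1 points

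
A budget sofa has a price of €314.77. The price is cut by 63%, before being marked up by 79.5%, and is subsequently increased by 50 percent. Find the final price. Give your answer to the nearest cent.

Apply the 63% decrease: €314.77 × 0.37 = €116.4649.
79.5% increase: €116.4649 × 1.795 = €209.0544955.
50% increase: €209.0544955 × 1.5 = €313.58174325 ≈ €313.58.

€313.58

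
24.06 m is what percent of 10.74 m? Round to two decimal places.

24.06 m ÷ 10.74 m ≈ 224.02%.

224.02%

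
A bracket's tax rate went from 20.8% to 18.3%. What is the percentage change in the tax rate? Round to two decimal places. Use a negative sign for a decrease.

-12.02%

The change is 18.3 − 20.8 = -2.5 percentage points.
Relative to the original 20.8%, that is -2.5 ÷ 20.8 ≈ -12.02%.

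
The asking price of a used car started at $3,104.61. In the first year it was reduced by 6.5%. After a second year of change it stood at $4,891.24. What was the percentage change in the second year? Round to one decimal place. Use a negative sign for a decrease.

After the first year: $3,104.61 × 0.935 = $2902.81035.
Second-year multiplier: $4,891.24 ÷ $2902.81035 ≈ 1.685.
That is a change of 68.5%.

68.5%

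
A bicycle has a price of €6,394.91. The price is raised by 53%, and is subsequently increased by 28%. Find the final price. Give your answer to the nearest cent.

€12,523.79

Each change multiplies by a factor: 1.53 × 1.28 = 1.9584.
€6,394.91 × 1.9584 = €12523.791744 ≈ €12,523.79.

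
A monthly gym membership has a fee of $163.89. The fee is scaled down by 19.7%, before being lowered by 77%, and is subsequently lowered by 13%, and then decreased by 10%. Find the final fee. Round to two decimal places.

Apply the 19.7% decrease: $163.89 × 0.803 = $131.60367.
Apply the 77% decrease: $131.60367 × 0.23 = $30.2688441.
After the 13% decrease: $30.2688441 × 0.87 = $26.333894367.
Apply the 10% decrease: $26.333894367 × 0.9 = $23.7005049303 ≈ $23.70.

$23.70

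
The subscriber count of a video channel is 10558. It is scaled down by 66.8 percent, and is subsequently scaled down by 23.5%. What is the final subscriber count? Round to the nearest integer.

2682

Each change multiplies by a factor: 0.332 × 0.765 = 0.25398.
10558 × 0.25398 = 2681.52084 ≈ 2682.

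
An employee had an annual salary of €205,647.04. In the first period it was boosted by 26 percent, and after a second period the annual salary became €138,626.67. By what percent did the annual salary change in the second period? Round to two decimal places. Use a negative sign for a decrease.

-46.50%

After the first period: €205,647.04 × 1.26 = €259115.2704.
Second-period multiplier: €138,626.67 ÷ €259115.2704 ≈ 0.535.
That is a change of -46.50%.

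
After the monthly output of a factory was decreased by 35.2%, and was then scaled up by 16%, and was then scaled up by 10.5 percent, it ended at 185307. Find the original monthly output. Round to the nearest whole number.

223098

Undoing the 10.5% increase: 185307 ÷ 1.105 ≈ 167698.642534.
Undoing the 16% increase: 167698.642534 ÷ 1.16 ≈ 144567.795288.
Undoing the 35.2% decrease: 144567.795288 ÷ 0.648 ≈ 223098.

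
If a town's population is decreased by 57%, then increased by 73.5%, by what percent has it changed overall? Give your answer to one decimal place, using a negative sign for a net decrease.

-25.4%

The combined multiplier is 0.43 × 1.735 = 0.74605.
That corresponds to a decrease of 25.4%.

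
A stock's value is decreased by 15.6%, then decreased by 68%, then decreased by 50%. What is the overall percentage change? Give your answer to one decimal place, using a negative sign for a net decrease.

-86.5%

The combined multiplier is 0.844 × 0.32 × 0.5 = 0.13504.
That corresponds to a decrease of 86.5%.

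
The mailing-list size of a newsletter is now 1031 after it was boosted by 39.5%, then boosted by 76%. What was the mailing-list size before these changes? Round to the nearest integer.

Undoing the 76% increase: 1031 ÷ 1.76 ≈ 585.795455.
Undoing the 39.5% increase: 585.795455 ÷ 1.395 ≈ 420.

420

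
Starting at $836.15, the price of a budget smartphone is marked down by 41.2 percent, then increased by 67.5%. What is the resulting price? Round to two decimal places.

After the 41.2% decrease: $836.15 × 0.588 = $491.6562.
67.5% increase: $491.6562 × 1.675 = $823.524135 ≈ $823.52.

$823.52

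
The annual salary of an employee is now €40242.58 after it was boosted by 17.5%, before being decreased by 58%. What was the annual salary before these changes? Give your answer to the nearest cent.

€81545.25

Undoing the 58% decrease: €40242.58 ÷ 0.42 ≈ €95815.666667.
Undoing the 17.5% increase: €95815.666667 ÷ 1.175 ≈ €81545.25.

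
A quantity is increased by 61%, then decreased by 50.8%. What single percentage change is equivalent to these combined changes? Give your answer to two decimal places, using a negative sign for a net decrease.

The combined multiplier is 1.61 × 0.492 = 0.79212.
That corresponds to a decrease of 20.79%.

-20.79%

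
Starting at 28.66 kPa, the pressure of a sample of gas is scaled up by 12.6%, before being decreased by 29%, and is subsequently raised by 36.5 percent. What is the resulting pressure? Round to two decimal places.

Each change multiplies by a factor: 1.126 × 0.71 × 1.365 = 1.0912629.
28.66 × 1.0912629 = 31.275594714 ≈ 31.28.

31.28 kPa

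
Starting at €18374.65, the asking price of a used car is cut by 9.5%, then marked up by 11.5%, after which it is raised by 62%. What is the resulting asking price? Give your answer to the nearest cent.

Apply the 9.5% decrease: €18374.65 × 0.905 = €16629.05825.
Apply the 11.5% increase: €16629.05825 × 1.115 = €18541.39994875.
Apply the 62% increase: €18541.39994875 × 1.62 = €30037.067916975 ≈ €30037.07.

€30037.07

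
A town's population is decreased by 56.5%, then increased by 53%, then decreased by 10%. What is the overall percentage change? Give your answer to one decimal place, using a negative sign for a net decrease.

A 56.5% decrease multiplies by 0.435.
Then a 53% increase: 0.435 × 1.53 = 0.66555.
Then a 10% decrease: 0.66555 × 0.9 = 0.598995.
Overall factor 0.598995, i.e. -40.1%.

-40.1%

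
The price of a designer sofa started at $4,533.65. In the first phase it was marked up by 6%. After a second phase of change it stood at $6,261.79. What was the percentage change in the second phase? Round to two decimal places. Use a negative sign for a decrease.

30.30%

After the first phase: $4,533.65 × 1.06 = $4805.669.
Second-phase multiplier: $6,261.79 ÷ $4805.669 ≈ 1.303001.
That is a change of 30.30%.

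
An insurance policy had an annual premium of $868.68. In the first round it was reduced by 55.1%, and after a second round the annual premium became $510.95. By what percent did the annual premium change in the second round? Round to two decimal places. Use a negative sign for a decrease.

31.00%

After the first round: $868.68 × 0.449 = $390.03732.
Second-round multiplier: $510.95 ÷ $390.03732 ≈ 1.310003.
That is a change of 31.00%.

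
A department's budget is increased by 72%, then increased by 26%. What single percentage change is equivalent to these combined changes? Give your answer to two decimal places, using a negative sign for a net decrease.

116.72%

The combined multiplier is 1.72 × 1.26 = 2.1672.
That corresponds to an increase of 116.72%.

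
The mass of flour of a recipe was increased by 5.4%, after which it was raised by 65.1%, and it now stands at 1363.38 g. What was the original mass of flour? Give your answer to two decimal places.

The overall multiplier applied was 1.054 × 1.651 = 1.740154.
So the original mass of flour was 1363.38 ÷ 1.740154 ≈ 783.48 g.

783.48 g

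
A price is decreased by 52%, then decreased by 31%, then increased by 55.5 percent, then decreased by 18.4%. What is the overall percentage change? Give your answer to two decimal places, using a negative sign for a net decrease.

-57.97%

A 52% decrease multiplies by 0.48.
Then a 31% decrease: 0.48 × 0.69 = 0.3312.
Then a 55.5% increase: 0.3312 × 1.555 = 0.515016.
Then an 18.4% decrease: 0.515016 × 0.816 = 0.420253056.
Overall factor 0.420253056, i.e. -57.97%.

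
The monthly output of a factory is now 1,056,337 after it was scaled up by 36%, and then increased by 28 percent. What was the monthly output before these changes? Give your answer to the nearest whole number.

606,811

The overall multiplier applied was 1.36 × 1.28 = 1.7408.
So the original monthly output was 1,056,337 ÷ 1.7408 ≈ 606,811.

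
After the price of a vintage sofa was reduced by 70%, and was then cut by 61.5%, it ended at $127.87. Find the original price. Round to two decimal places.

The overall multiplier applied was 0.3 × 0.385 = 0.1155.
So the original price was $127.87 ÷ 0.1155 ≈ $1,107.10.

$1,107.10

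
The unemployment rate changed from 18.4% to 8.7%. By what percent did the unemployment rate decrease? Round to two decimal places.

The change is 8.7 − 18.4 = -9.7 percentage points.
Relative to the original 18.4%, that is -9.7 ÷ 18.4 ≈ -52.72%.
So the unemployment rate fell by 52.72%.

52.72%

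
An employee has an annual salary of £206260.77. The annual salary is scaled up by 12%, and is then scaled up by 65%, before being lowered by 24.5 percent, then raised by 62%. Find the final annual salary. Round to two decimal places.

£466208.91

12% increase: £206260.77 × 1.12 = £231012.0624.
65% increase: £231012.0624 × 1.65 = £381169.90296.
After the 24.5% decrease: £381169.90296 × 0.755 = £287783.2767348.
After the 62% increase: £287783.2767348 × 1.62 = £466208.908310376 ≈ £466208.91.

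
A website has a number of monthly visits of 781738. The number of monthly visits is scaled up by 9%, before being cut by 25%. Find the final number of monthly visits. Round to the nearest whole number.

639071

Apply the 9% increase: 781738 × 1.09 = 852094.42.
After the 25% decrease: 852094.42 × 0.75 = 639070.815 ≈ 639071.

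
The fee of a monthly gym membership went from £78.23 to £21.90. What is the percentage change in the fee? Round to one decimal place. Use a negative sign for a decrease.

Change: £21.90 − £78.23 = -£56.33.
Relative to the original: -£56.33 ÷ £78.23 ≈ -72.0%.

-72.0%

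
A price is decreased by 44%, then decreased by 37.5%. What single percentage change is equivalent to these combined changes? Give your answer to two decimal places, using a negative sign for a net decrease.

-65.00%

The combined multiplier is 0.56 × 0.625 = 0.35.
That corresponds to a decrease of 65.00%.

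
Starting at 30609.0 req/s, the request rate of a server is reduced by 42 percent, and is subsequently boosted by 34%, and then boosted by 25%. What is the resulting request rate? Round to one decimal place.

29736.6 req/s

Apply the 42% decrease: 30609.0 × 0.58 = 17753.22.
34% increase: 17753.22 × 1.34 = 23789.3148.
25% increase: 23789.3148 × 1.25 = 29736.6435 ≈ 29736.6.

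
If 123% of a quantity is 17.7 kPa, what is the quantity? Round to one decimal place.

17.7 kPa ÷ 1.23 ≈ 14.4 kPa.

14.4 kPa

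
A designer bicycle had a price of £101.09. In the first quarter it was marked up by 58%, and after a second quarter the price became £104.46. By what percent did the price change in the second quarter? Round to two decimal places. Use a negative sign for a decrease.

After the first quarter: £101.09 × 1.58 = £159.7222.
Second-quarter multiplier: £104.46 ÷ £159.7222 ≈ 0.654011.
That is a change of -34.60%.

-34.60%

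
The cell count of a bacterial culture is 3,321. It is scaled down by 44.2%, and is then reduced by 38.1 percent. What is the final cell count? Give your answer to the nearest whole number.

1,147

Each change multiplies by a factor: 0.558 × 0.619 = 0.345402.
3,321 × 0.345402 = 1147.080042 ≈ 1,147.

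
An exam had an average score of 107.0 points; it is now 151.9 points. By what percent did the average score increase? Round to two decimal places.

41.96%

Change: 151.9 − 107.0 = 44.9.
Relative to the original: 44.9 ÷ 107.0 ≈ 41.96%.
So the average score increased by 41.96%.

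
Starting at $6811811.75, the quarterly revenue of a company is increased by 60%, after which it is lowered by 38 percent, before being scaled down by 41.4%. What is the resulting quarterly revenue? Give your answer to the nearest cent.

$3959787.91

After the 60% increase: $6811811.75 × 1.6 = $10898898.8.
After the 38% decrease: $10898898.8 × 0.62 = $6757317.256.
After the 41.4% decrease: $6757317.256 × 0.586 = $3959787.912016 ≈ $3959787.91.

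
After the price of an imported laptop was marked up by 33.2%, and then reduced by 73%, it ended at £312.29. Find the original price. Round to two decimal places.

£868.34

Undoing the 73% decrease: £312.29 ÷ 0.27 ≈ £1156.62963.
Undoing the 33.2% increase: £1156.62963 ÷ 1.332 ≈ £868.34.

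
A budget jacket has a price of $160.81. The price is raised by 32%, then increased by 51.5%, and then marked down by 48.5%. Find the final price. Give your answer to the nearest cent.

After the 32% increase: $160.81 × 1.32 = $212.2692.
Apply the 51.5% increase: $212.2692 × 1.515 = $321.587838.
Apply the 48.5% decrease: $321.587838 × 0.515 = $165.61773657 ≈ $165.62.

$165.62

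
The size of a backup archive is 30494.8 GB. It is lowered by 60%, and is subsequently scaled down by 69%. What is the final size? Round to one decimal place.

After the 60% decrease: 30494.8 × 0.4 = 12197.92.
After the 69% decrease: 12197.92 × 0.31 = 3781.3552 ≈ 3781.4.

3781.4 GB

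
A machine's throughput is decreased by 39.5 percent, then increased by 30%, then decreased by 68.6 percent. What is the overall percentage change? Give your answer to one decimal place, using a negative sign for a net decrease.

A 39.5% decrease multiplies by 0.605.
Then a 30% increase: 0.605 × 1.3 = 0.7865.
Then a 68.6% decrease: 0.7865 × 0.314 = 0.246961.
Overall factor 0.246961, i.e. -75.3%.

-75.3%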